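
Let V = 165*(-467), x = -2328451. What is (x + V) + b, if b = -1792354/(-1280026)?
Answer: -1539554215401/640013 ≈ -2.4055e+6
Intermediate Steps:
V = -77055
b = 896177/640013 (b = -1792354*(-1/1280026) = 896177/640013 ≈ 1.4002)
(x + V) + b = (-2328451 - 77055) + 896177/640013 = -2405506 + 896177/640013 = -1539554215401/640013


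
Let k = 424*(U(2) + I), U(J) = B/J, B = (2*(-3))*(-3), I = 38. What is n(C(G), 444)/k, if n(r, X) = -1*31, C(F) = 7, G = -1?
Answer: -31/19928 ≈ -0.0015556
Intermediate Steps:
B = 18 (B = -6*(-3) = 18)
U(J) = 18/J
n(r, X) = -31
k = 19928 (k = 424*(18/2 + 38) = 424*(18*(½) + 38) = 424*(9 + 38) = 424*47 = 19928)
n(C(G), 444)/k = -31/19928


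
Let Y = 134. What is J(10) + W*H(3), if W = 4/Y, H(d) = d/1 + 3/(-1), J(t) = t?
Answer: 10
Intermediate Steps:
H(d) = -3 + d (H(d) = d*1 + 3*(-1) = d - 3 = -3 + d)
W = 2/67 (W = 4/134 = 4*(1/134) = 2/67 ≈ 0.029851)
J(10) + W*H(3) = 10 + 2*(-3 + 3)/67 = 10 + (2/67)*0 = 10 + 0 = 10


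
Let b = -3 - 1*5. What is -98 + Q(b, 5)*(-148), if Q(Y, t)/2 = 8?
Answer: -2466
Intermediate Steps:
b = -8 (b = -3 - 5 = -8)
Q(Y, t) = 16 (Q(Y, t) = 2*8 = 16)
-98 + Q(b, 5)*(-148) = -98 + 16*(-148) = -98 - 2368 = -2466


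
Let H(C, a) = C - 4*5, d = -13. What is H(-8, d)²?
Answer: 784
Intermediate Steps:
H(C, a) = -20 + C (H(C, a) = C - 20 = -20 + C)
H(-8, d)² = (-20 - 8)² = (-28)² = 784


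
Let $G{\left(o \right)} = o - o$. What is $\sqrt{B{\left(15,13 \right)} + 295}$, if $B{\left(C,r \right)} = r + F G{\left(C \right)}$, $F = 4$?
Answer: $2 \sqrt{77} \approx 17.55$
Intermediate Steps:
$G{\left(o \right)} = 0$
$B{\left(C,r \right)} = r$ ($B{\left(C,r \right)} = r + 4 \cdot 0 = r + 0 = r$)
$\sqrt{B{\left(15,13 \right)} + 295} = \sqrt{13 + 295} = \sqrt{308} = 2 \sqrt{77}$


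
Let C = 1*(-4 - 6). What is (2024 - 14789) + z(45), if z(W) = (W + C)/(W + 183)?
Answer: -2910385/228 ≈ -12765.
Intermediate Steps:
C = -10 (C = 1*(-10) = -10)
z(W) = (-10 + W)/(183 + W) (z(W) = (W - 10)/(W + 183) = (-10 + W)/(183 + W))
(2024 - 14789) + z(45) = (2024 - 14789) + (-10 + 45)/(183 + 45) = -12765 + 35/228 = -2910385/228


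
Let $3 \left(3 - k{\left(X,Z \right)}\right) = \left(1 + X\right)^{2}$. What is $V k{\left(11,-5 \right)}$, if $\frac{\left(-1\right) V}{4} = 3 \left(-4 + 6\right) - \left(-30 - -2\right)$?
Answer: $6120$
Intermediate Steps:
$k{\left(X,Z \right)} = 3 - \frac{\left(1 + X\right)^{2}}{3}$
$V = -136$ ($V = - 4 \left(3 \left(-4 + 6\right) - \left(-30 - -2\right)\right) = - 4 \left(3 \cdot 2 - \left(-30 + 2\right)\right) = - 4 \left(6 - -28\right) = - 4 \left(6 + 28\right) = \left(-4\right) 34 = -136$)
$V k{\left(11,-5 \right)} = - 136 \left(3 - \frac{\left(1 + 11\right)^{2}}{3}\right) = - 136 \left(3 - \frac{12^{2}}{3}\right) = - 136 \left(3 - 48\right) = \left(-136\right) \left(-45\right) = 6120$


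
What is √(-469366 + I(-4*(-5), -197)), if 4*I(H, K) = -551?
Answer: I*√1878015/2 ≈ 685.2*I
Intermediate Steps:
I(H, K) = -551/4 (I(H, K) = (¼)*(-551) = -551/4)
√(-469366 + I(-4*(-5), -197)) = √(-469366 - 551/4) = √(-1878015/4) = I*√1878015/2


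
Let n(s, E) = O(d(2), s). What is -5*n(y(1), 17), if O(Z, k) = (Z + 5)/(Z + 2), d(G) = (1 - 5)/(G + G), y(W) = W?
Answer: -20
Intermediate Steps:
d(G) = -2/G (d(G) = -4*1/(2*G) = -2/G)
O(Z, k) = (5 + Z)/(2 + Z)
n(s, E) = 4 (n(s, E) = (5 - 2/2)/(2 - 2/2) = (5 - 2*½)/(2 - 2*½) = (5 - 1)/(2 - 1) = 4/1 = 1*4 = 4)
-5*n(y(1), 17) = -5*4 = -20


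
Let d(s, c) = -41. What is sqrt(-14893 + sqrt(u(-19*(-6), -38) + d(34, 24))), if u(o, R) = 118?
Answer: sqrt(-14893 + sqrt(77)) ≈ 122.0*I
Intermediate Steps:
sqrt(-14893 + sqrt(u(-19*(-6), -38) + d(34, 24))) = sqrt(-14893 + sqrt(118 - 41)) = sqrt(-14893 + sqrt(77))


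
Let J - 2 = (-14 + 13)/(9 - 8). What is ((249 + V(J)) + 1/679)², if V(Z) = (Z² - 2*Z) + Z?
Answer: 28585341184/461041 ≈ 62002.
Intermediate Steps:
J = 1 (J = 2 + (-14 + 13)/(9 - 8) = 2 - 1/1 = 2 - 1*1 = 2 - 1 = 1)
V(Z) = Z² - Z
((249 + V(J)) + 1/679)² = ((249 + 1*(-1 + 1)) + 1/679)² = ((249 + 1*0) + 1/679)² = ((249 + 0) + 1/679)² = (249 + 1/679)² = (169072/679)² = 28585341184/461041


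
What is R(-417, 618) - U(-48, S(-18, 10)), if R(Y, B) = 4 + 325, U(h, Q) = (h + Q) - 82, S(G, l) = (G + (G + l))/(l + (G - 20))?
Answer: 6413/14 ≈ 458.07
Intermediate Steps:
S(G, l) = (l + 2*G)/(-20 + G + l) (S(G, l) = (l + 2*G)/(l + (-20 + G)) = (l + 2*G)/(-20 + G + l))
U(h, Q) = -82 + Q + h (U(h, Q) = (Q + h) - 82 = -82 + Q + h)
R(Y, B) = 329
R(-417, 618) - U(-48, S(-18, 10)) = 329 - (-82 + (10 + 2*(-18))/(-20 - 18 + 10) - 48) = 329 - (-82 + (10 - 36)/(-28) - 48) = 329 - (-82 - 1/28*(-26) - 48) = 329 - (-82 + 13/14 - 48) = 329 - 1*(-1807/14) = 329 + 1807/14 = 6413/14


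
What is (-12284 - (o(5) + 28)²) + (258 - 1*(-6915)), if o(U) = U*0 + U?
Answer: -6200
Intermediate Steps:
o(U) = U (o(U) = 0 + U = U)
(-12284 - (o(5) + 28)²) + (258 - 1*(-6915)) = (-12284 - (5 + 28)²) + (258 - 1*(-6915)) = (-12284 - 1*33²) + (258 + 6915) = (-12284 - 1*1089) + 7173 = (-12284 - 1089) + 7173 = -13373 + 7173 = -6200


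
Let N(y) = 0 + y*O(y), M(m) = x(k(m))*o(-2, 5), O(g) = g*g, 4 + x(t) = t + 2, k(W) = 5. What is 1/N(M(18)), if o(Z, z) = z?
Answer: 1/3375 ≈ 0.00029630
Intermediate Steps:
x(t) = -2 + t (x(t) = -4 + (t + 2) = -4 + (2 + t) = -2 + t)
O(g) = g²
M(m) = 15 (M(m) = (-2 + 5)*5 = 3*5 = 15)
N(y) = y³ (N(y) = 0 + y*y² = 0 + y³ = y³)
1/N(M(18)) = 1/(15³) = 1/3375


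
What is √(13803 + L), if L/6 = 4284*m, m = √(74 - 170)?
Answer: √(13803 + 102816*I*√6) ≈ 364.71 + 345.27*I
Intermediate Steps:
m = 4*I*√6 (m = √(-96) = 4*I*√6 ≈ 9.798*I)
L = 102816*I*√6 (L = 6*(4284*(4*I*√6)) = 6*(17136*I*√6) = 102816*I*√6 ≈ 2.5185e+5*I)
√(13803 + L) = √(13803 + 102816*I*√6)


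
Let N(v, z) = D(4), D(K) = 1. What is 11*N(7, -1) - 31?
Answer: -20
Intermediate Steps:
N(v, z) = 1
11*N(7, -1) - 31 = 11*1 - 31 = 11 - 31 = -20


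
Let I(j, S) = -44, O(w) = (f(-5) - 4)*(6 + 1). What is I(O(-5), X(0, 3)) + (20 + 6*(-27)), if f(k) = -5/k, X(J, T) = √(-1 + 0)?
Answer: -186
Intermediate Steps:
X(J, T) = I (X(J, T) = √(-1) = I)
O(w) = -21 (O(w) = (-5/(-5) - 4)*(6 + 1) = (-5*(-⅕) - 4)*7 = (1 - 4)*7 = -3*7 = -21)
I(O(-5), X(0, 3)) + (20 + 6*(-27)) = -44 + (20 + 6*(-27)) = -44 + (20 - 162) = -44 - 142 = -186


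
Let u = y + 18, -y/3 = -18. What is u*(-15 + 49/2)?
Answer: 684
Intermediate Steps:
y = 54 (y = -3*(-18) = 54)
u = 72 (u = 54 + 18 = 72)
u*(-15 + 49/2) = 72*(-15 + 49/2) = 72*(19/2) = 684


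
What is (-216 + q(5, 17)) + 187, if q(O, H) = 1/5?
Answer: -144/5 ≈ -28.800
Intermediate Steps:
q(O, H) = 1/5
(-216 + q(5, 17)) + 187 = (-216 + 1/5) + 187 = -1079/5 + 187 = -144/5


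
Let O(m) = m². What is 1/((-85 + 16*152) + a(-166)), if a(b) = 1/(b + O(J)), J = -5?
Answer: 141/330926 ≈ 0.00042608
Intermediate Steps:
a(b) = 1/(25 + b) (a(b) = 1/(b + (-5)²) = 1/(b + 25) = 1/(25 + b))
1/((-85 + 16*152) + a(-166)) = 1/((-85 + 16*152) + 1/(25 - 166)) = 1/((-85 + 2432) + 1/(-141)) = 1/(2347 - 1/141) = 1/(330926/141) = 141/330926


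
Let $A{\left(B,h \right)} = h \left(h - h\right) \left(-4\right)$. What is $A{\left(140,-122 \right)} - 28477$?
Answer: $-28477$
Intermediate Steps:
$A{\left(B,h \right)} = 0$ ($A{\left(B,h \right)} = h 0 \left(-4\right) = 0 \left(-4\right) = 0$)
$A{\left(140,-122 \right)} - 28477 = 0 - 28477 = -28477$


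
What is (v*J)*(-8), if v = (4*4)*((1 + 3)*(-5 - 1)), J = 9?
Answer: 27648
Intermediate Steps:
v = -384 (v = 16*(4*(-6)) = 16*(-24) = -384)
(v*J)*(-8) = -384*9*(-8) = -3456*(-8) = 27648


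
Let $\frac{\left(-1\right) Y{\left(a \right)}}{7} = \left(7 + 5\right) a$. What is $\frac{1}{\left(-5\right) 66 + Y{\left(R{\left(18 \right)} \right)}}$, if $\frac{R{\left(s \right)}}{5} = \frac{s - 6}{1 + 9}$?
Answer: $- \frac{1}{834} \approx -0.001199$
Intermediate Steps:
$R{\left(s \right)} = -3 + \frac{s}{2}$ ($R{\left(s \right)} = 5 \frac{s - 6}{1 + 9} = 5 \frac{-6 + s}{10} = 5 \left(-6 + s\right) \frac{1}{10} = 5 \left(- \frac{3}{5} + \frac{s}{10}\right) = -3 + \frac{s}{2}$)
$Y{\left(a \right)} = - 84 a$ ($Y{\left(a \right)} = - 7 \left(7 + 5\right) a = - 7 \cdot 12 a = - 84 a$)
$\frac{1}{\left(-5\right) 66 + Y{\left(R{\left(18 \right)} \right)}} = \frac{1}{\left(-5\right) 66 - 84 \left(-3 + \frac{1}{2} \cdot 18\right)} = \frac{1}{-330 - 84 \left(-3 + 9\right)} = \frac{1}{-330 - 504} = \frac{1}{-834} = - \frac{1}{834}$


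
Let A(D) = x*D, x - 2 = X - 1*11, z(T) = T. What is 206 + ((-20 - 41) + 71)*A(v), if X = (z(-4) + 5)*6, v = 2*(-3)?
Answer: 386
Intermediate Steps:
v = -6
X = 6 (X = (-4 + 5)*6 = 1*6 = 6)
x = -3 (x = 2 + (6 - 1*11) = 2 + (6 - 11) = 2 - 5 = -3)
A(D) = -3*D
206 + ((-20 - 41) + 71)*A(v) = 206 + ((-20 - 41) + 71)*(-3*(-6)) = 206 + (-61 + 71)*18 = 206 + 10*18 = 206 + 180 = 386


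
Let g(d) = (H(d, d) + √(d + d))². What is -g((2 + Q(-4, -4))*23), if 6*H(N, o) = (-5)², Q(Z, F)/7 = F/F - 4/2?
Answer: 7655/36 - 25*I*√230/3 ≈ 212.64 - 126.38*I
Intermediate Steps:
Q(Z, F) = -7 (Q(Z, F) = 7*(F/F - 4/2) = 7*(1 - 4*½) = 7*(1 - 2) = 7*(-1) = -7)
H(N, o) = 25/6 (H(N, o) = (⅙)*(-5)² = (⅙)*25 = 25/6)
g(d) = (25/6 + √2*√d)² (g(d) = (25/6 + √(d + d))² = (25/6 + √(2*d))² = (25/6 + √2*√d)²)
-g((2 + Q(-4, -4))*23) = -(25 + 6*√2*√((2 - 7)*23))²/36 = -(25 + 6*√2*√(-5*23))²/36 = -(25 + 6*√2*√(-115))²/36 = -(25 + 6*√2*(I*√115))²/36 = -(25 + 6*I*√230)²/36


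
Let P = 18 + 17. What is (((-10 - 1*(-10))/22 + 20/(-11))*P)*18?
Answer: -12600/11 ≈ -1145.5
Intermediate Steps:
P = 35
(((-10 - 1*(-10))/22 + 20/(-11))*P)*18 = (((-10 - 1*(-10))/22 + 20/(-11))*35)*18 = (((-10 + 10)*(1/22) + 20*(-1/11))*35)*18 = ((0*(1/22) - 20/11)*35)*18 = ((0 - 20/11)*35)*18 = -20/11*35*18 = -700/11*18 = -12600/11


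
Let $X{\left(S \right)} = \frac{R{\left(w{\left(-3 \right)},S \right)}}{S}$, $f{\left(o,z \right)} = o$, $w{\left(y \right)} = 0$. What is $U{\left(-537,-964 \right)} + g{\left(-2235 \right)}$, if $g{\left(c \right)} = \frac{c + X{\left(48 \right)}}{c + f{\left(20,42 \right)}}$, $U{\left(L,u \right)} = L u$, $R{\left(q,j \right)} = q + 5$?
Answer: $\frac{11007713807}{21264} \approx 5.1767 \cdot 10^{5}$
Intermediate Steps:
$R{\left(q,j \right)} = 5 + q$
$X{\left(S \right)} = \frac{5}{S}$ ($X{\left(S \right)} = \frac{5 + 0}{S} = \frac{5}{S}$)
$g{\left(c \right)} = \frac{\frac{5}{48} + c}{20 + c}$ ($g{\left(c \right)} = \frac{c + \frac{5}{48}}{c + 20} = \frac{c + 5 \cdot \frac{1}{48}}{20 + c} = \frac{c + \frac{5}{48}}{20 + c} = \frac{\frac{5}{48} + c}{20 + c}$)
$U{\left(-537,-964 \right)} + g{\left(-2235 \right)} = \left(-537\right) \left(-964\right) + \frac{\frac{5}{48} - 2235}{20 - 2235} = 517668 + \frac{1}{-2215} \left(- \frac{107275}{48}\right) = 517668 - - \frac{21455}{21264} = 517668 + \frac{21455}{21264} = \frac{11007713807}{21264}$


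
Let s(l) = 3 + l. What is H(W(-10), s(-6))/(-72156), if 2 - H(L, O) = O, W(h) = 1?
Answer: -5/72156 ≈ -6.9294e-5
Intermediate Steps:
H(L, O) = 2 - O
H(W(-10), s(-6))/(-72156) = (2 - (3 - 6))/(-72156) = (2 - 1*(-3))*(-1/72156) = (2 + 3)*(-1/72156) = 5*(-1/72156) = -5/72156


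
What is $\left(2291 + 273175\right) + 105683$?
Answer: $381149$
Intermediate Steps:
$\left(2291 + 273175\right) + 105683 = 275466 + 105683 = 381149$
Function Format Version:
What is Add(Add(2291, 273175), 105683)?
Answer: 381149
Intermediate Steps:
Add(Add(2291, 273175), 105683) = Add(275466, 105683) = 381149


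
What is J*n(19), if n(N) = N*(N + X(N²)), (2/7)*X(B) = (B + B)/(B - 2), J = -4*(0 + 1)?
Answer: -710448/359 ≈ -1979.0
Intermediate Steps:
J = -4 (J = -4*1 = -4)
X(B) = 7*B/(-2 + B) (X(B) = 7*((B + B)/(B - 2))/2 = 7*((2*B)/(-2 + B))/2 = 7*(2*B/(-2 + B))/2 = 7*B/(-2 + B))
n(N) = N*(N + 7*N²/(-2 + N²))
J*n(19) = -4*19²*(-2 + 19² + 7*19)/(-2 + 19²) = -1444*(-2 + 361 + 133)/(-2 + 361) = -1444*492/359 = -4*177612/359 = -710448/359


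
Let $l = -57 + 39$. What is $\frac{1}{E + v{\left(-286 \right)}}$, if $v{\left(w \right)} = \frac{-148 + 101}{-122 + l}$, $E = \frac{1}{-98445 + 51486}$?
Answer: $\frac{6574260}{2206933} \approx 2.9789$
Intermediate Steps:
$l = -18$
$E = - \frac{1}{46959}$ ($E = \frac{1}{-46959} = - \frac{1}{46959} \approx -2.1295 \cdot 10^{-5}$)
$v{\left(w \right)} = \frac{47}{140}$ ($v{\left(w \right)} = \frac{-148 + 101}{-122 - 18} = - \frac{47}{-140} = \left(-47\right) \left(- \frac{1}{140}\right) = \frac{47}{140}$)
$\frac{1}{E + v{\left(-286 \right)}} = \frac{1}{- \frac{1}{46959} + \frac{47}{140}} = \frac{1}{\frac{2206933}{6574260}} = \frac{6574260}{2206933}$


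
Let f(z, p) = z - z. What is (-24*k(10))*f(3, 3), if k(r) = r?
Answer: 0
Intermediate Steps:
f(z, p) = 0
(-24*k(10))*f(3, 3) = -24*10*0 = -240*0 = 0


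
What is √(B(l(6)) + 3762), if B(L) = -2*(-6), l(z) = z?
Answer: √3774 ≈ 61.433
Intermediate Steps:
B(L) = 12
√(B(l(6)) + 3762) = √(12 + 3762) = √3774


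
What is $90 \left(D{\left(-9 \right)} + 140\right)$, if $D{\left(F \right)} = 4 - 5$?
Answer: $12510$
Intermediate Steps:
$D{\left(F \right)} = -1$
$90 \left(D{\left(-9 \right)} + 140\right) = 90 \left(-1 + 140\right) = 90 \cdot 139 = 12510$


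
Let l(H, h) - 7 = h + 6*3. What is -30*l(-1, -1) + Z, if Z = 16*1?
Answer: -704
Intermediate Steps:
l(H, h) = 25 + h (l(H, h) = 7 + (h + 6*3) = 7 + (h + 18) = 7 + (18 + h) = 25 + h)
Z = 16
-30*l(-1, -1) + Z = -30*(25 - 1) + 16 = -30*24 + 16 = -720 + 16 = -704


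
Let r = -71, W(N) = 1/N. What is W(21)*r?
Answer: -71/21 ≈ -3.3810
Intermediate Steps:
W(21)*r = -71/21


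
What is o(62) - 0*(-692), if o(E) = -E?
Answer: -62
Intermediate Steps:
o(62) - 0*(-692) = -1*62 - 0*(-692) = -62 - 1*0 = -62 + 0 = -62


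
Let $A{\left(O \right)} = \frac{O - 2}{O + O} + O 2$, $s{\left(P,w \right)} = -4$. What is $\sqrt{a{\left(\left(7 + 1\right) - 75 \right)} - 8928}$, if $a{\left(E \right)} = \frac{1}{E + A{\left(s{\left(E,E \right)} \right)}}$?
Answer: $\frac{2 i \sqrt{21875865}}{99} \approx 94.488 i$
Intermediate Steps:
$A{\left(O \right)} = 2 O + \frac{-2 + O}{2 O}$ ($A{\left(O \right)} = \frac{-2 + O}{2 O} + 2 O = 2 O + \frac{-2 + O}{2 O}$)
$a{\left(E \right)} = \frac{1}{- \frac{29}{4} + E}$ ($a{\left(E \right)} = \frac{1}{E + \left(\frac{1}{2} - \frac{1}{-4} + 2 \left(-4\right)\right)} = \frac{1}{E - \frac{29}{4}} = \frac{1}{- \frac{29}{4} + E}$)
$\sqrt{a{\left(\left(7 + 1\right) - 75 \right)} - 8928} = \sqrt{\frac{4}{-29 + 4 \left(\left(7 + 1\right) - 75\right)} - 8928} = \sqrt{\frac{4}{-29 + 4 \left(8 - 75\right)} - 8928} = \sqrt{\frac{4}{-29 + 4 \left(-67\right)} - 8928} = \sqrt{\frac{4}{-29 - 268} - 8928} = \sqrt{\frac{4}{-297} - 8928} = \sqrt{4 \left(- \frac{1}{297}\right) - 8928} = \sqrt{- \frac{4}{297} - 8928} = \sqrt{- \frac{2651620}{297}} = \frac{2 i \sqrt{21875865}}{99}$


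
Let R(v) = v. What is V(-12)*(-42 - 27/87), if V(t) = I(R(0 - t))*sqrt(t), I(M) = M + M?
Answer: -58896*I*sqrt(3)/29 ≈ -3517.6*I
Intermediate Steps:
I(M) = 2*M
V(t) = -2*t**(3/2) (V(t) = (2*(0 - t))*sqrt(t) = (2*(-t))*sqrt(t) = (-2*t)*sqrt(t) = -2*t**(3/2))
V(-12)*(-42 - 27/87) = (-(-48)*I*sqrt(3))*(-42 - 27/87) = (-(-48)*I*sqrt(3))*(-42 - 27*1/87) = (48*I*sqrt(3))*(-42 - 9/29) = (48*I*sqrt(3))*(-1227/29) = -58896*I*sqrt(3)/29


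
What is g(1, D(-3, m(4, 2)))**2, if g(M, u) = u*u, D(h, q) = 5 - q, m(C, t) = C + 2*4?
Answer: 2401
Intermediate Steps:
m(C, t) = 8 + C (m(C, t) = C + 8 = 8 + C)
g(M, u) = u**2
g(1, D(-3, m(4, 2)))**2 = ((5 - (8 + 4))**2)**2 = ((5 - 1*12)**2)**2 = ((5 - 12)**2)**2 = ((-7)**2)**2 = 49**2 = 2401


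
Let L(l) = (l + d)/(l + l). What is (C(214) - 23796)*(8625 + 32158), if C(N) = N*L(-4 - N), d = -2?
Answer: -105301461302/109 ≈ -9.6607e+8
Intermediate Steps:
L(l) = (-2 + l)/(2*l) (L(l) = (l - 2)/(l + l) = (-2 + l)/((2*l)) = (-2 + l)*(1/(2*l)) = (-2 + l)/(2*l))
C(N) = N*(-6 - N)/(2*(-4 - N)) (C(N) = N*((-2 + (-4 - N))/(2*(-4 - N))) = N*((-6 - N)/(2*(-4 - N))) = N*(-6 - N)/(2*(-4 - N)))
(C(214) - 23796)*(8625 + 32158) = ((1/2)*214*(6 + 214)/(4 + 214) - 23796)*(8625 + 32158) = ((1/2)*214*220/218 - 23796)*40783 = ((1/2)*214*(1/218)*220 - 23796)*40783 = (11770/109 - 23796)*40783 = -2581994/109*40783 = -105301461302/109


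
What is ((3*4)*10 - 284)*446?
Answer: -73144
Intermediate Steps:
((3*4)*10 - 284)*446 = (12*10 - 284)*446 = (120 - 284)*446 = -164*446 = -73144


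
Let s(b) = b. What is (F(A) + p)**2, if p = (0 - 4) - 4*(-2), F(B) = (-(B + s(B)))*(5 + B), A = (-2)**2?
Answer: 4624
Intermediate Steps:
A = 4
F(B) = -2*B*(5 + B) (F(B) = (-(B + B))*(5 + B) = (-2*B)*(5 + B) = -2*B*(5 + B))
p = 4 (p = -4 + 8 = 4)
(F(A) + p)**2 = (2*4*(-5 - 1*4) + 4)**2 = (2*4*(-5 - 4) + 4)**2 = (2*4*(-9) + 4)**2 = (-72 + 4)**2 = (-68)**2 = 4624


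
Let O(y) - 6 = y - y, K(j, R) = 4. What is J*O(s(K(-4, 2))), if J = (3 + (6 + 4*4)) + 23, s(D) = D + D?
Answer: 288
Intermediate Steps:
s(D) = 2*D
O(y) = 6 (O(y) = 6 + (y - y) = 6 + 0 = 6)
J = 48 (J = (3 + (6 + 16)) + 23 = (3 + 22) + 23 = 25 + 23 = 48)
J*O(s(K(-4, 2))) = 48*6 = 288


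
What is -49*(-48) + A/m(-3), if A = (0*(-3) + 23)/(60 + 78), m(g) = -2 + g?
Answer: 70559/30 ≈ 2352.0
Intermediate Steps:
A = ⅙ (A = (0 + 23)/138 = 23*(1/138) = ⅙ ≈ 0.16667)
-49*(-48) + A/m(-3) = -49*(-48) + 1/(6*(-2 - 3)) = 2352 + (⅙)/(-5) = 2352 + (⅙)*(-⅕) = 2352 - 1/30 = 70559/30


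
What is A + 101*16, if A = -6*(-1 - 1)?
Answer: 1628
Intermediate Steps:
A = 12 (A = -6*(-2) = 12)
A + 101*16 = 12 + 101*16 = 12 + 1616 = 1628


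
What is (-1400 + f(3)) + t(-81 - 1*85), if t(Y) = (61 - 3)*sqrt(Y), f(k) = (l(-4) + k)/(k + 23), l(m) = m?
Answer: -36401/26 + 58*I*sqrt(166) ≈ -1400.0 + 747.28*I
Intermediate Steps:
f(k) = (-4 + k)/(23 + k) (f(k) = (-4 + k)/(k + 23) = (-4 + k)/(23 + k))
t(Y) = 58*sqrt(Y)
(-1400 + f(3)) + t(-81 - 1*85) = (-1400 + (-4 + 3)/(23 + 3)) + 58*sqrt(-81 - 1*85) = (-1400 - 1/26) + 58*sqrt(-81 - 85) = (-1400 + (1/26)*(-1)) + 58*sqrt(-166) = (-1400 - 1/26) + 58*(I*sqrt(166)) = -36401/26 + 58*I*sqrt(166)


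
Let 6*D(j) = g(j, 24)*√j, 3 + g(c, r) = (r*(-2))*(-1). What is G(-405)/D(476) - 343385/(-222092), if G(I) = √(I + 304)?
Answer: 343385/222092 + I*√12019/1785 ≈ 1.5461 + 0.061418*I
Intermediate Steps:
G(I) = √(304 + I)
g(c, r) = -3 + 2*r (g(c, r) = -3 + (r*(-2))*(-1) = -3 - 2*r*(-1) = -3 + 2*r)
D(j) = 15*√j/2 (D(j) = ((-3 + 2*24)*√j)/6 = ((-3 + 48)*√j)/6 = (45*√j)/6 = 15*√j/2)
G(-405)/D(476) - 343385/(-222092) = √(304 - 405)/((15*√476/2)) - 343385/(-222092) = √(-101)/((15*(2*√119)/2)) - 343385*(-1/222092) = (I*√101)/((15*√119)) + 343385/222092 = (I*√101)*(√119/1785) + 343385/222092 = I*√12019/1785 + 343385/222092 = 343385/222092 + I*√12019/1785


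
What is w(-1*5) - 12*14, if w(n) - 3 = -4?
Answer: -169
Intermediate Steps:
w(n) = -1 (w(n) = 3 - 4 = -1)
w(-1*5) - 12*14 = -1 - 12*14 = -1 - 168 = -169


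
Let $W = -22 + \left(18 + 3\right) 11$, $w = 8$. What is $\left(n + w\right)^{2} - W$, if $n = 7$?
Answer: $16$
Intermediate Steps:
$W = 209$ ($W = -22 + 21 \cdot 11 = -22 + 231 = 209$)
$\left(n + w\right)^{2} - W = \left(7 + 8\right)^{2} - 209 = 15^{2} - 209 = 225 - 209 = 16$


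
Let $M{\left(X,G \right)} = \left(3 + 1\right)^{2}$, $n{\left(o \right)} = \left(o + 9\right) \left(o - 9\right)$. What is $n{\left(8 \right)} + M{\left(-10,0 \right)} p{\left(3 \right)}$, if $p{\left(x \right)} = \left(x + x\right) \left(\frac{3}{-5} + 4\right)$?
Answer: $\frac{1547}{5} \approx 309.4$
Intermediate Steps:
$p{\left(x \right)} = \frac{34 x}{5}$ ($p{\left(x \right)} = 2 x \left(3 \left(- \frac{1}{5}\right) + 4\right) = 2 x \left(- \frac{3}{5} + 4\right) = 2 x \frac{17}{5} = \frac{34 x}{5}$)
$n{\left(o \right)} = \left(-9 + o\right) \left(9 + o\right)$ ($n{\left(o \right)} = \left(9 + o\right) \left(-9 + o\right) = \left(-9 + o\right) \left(9 + o\right)$)
$M{\left(X,G \right)} = 16$ ($M{\left(X,G \right)} = 4^{2} = 16$)
$n{\left(8 \right)} + M{\left(-10,0 \right)} p{\left(3 \right)} = \left(-81 + 8^{2}\right) + 16 \cdot \frac{34}{5} \cdot 3 = \left(-81 + 64\right) + 16 \cdot \frac{102}{5} = -17 + \frac{1632}{5} = \frac{1547}{5}$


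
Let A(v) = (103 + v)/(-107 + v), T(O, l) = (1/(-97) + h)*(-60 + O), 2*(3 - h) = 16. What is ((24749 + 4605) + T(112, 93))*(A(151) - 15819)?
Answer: -490885681403/1067 ≈ -4.6006e+8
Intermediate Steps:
h = -5 (h = 3 - ½*16 = 3 - 8 = -5)
T(O, l) = 29160/97 - 486*O/97 (T(O, l) = (1/(-97) - 5)*(-60 + O) = (-1/97 - 5)*(-60 + O) = -486*(-60 + O)/97 = 29160/97 - 486*O/97)
A(v) = (103 + v)/(-107 + v)
((24749 + 4605) + T(112, 93))*(A(151) - 15819) = ((24749 + 4605) + (29160/97 - 486/97*112))*((103 + 151)/(-107 + 151) - 15819) = (29354 + (29160/97 - 54432/97))*(254/44 - 15819) = (29354 - 25272/97)*((1/44)*254 - 15819) = 2822066*(127/22 - 15819)/97 = (2822066/97)*(-347891/22) = -490885681403/1067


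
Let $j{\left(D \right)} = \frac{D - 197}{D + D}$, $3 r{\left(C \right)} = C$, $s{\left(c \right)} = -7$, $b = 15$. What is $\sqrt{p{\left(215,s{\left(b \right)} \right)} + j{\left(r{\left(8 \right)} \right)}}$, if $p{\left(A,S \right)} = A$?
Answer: $\frac{\sqrt{2857}}{4} \approx 13.363$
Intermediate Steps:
$r{\left(C \right)} = \frac{C}{3}$
$j{\left(D \right)} = \frac{-197 + D}{2 D}$
$\sqrt{p{\left(215,s{\left(b \right)} \right)} + j{\left(r{\left(8 \right)} \right)}} = \sqrt{215 + \frac{-197 + \frac{1}{3} \cdot 8}{2 \cdot \frac{1}{3} \cdot 8}} = \sqrt{215 + \frac{-197 + \frac{8}{3}}{2 \cdot \frac{8}{3}}} = \sqrt{215 + \frac{1}{2} \cdot \frac{3}{8} \left(- \frac{583}{3}\right)} = \sqrt{215 - \frac{583}{16}} = \sqrt{\frac{2857}{16}} = \frac{\sqrt{2857}}{4}$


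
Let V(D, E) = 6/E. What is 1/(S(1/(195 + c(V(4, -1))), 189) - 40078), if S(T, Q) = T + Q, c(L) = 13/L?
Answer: -1157/46151567 ≈ -2.5070e-5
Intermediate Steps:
S(T, Q) = Q + T
1/(S(1/(195 + c(V(4, -1))), 189) - 40078) = 1/((189 + 1/(195 + 13/((6/(-1))))) - 40078) = 1/((189 + 1/(195 + 13/((6*(-1))))) - 40078) = 1/((189 + 1/(195 + 13/(-6))) - 40078) = 1/((189 + 1/(195 + 13*(-⅙))) - 40078) = 1/((189 + 1/(195 - 13/6)) - 40078) = 1/((189 + 1/(1157/6)) - 40078) = 1/((189 + 6/1157) - 40078) = 1/(218679/1157 - 40078) = 1/(-46151567/1157) = -1157/46151567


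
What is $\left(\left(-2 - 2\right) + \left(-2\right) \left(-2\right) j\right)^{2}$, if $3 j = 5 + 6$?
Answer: $\frac{1024}{9} \approx 113.78$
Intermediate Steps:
$j = \frac{11}{3}$ ($j = \frac{5 + 6}{3} = \frac{1}{3} \cdot 11 = \frac{11}{3} \approx 3.6667$)
$\left(\left(-2 - 2\right) + \left(-2\right) \left(-2\right) j\right)^{2} = \left(\left(-2 - 2\right) + \left(-2\right) \left(-2\right) \frac{11}{3}\right)^{2} = \left(-4 + 4 \cdot \frac{11}{3}\right)^{2} = \left(-4 + \frac{44}{3}\right)^{2} = \left(\frac{32}{3}\right)^{2} = \frac{1024}{9}$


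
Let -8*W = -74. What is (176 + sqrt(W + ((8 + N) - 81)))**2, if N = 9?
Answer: (352 + I*sqrt(219))**2/4 ≈ 30921.0 + 2604.6*I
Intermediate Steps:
W = 37/4 (W = -1/8*(-74) = 37/4 ≈ 9.2500)
(176 + sqrt(W + ((8 + N) - 81)))**2 = (176 + sqrt(37/4 + ((8 + 9) - 81)))**2 = (176 + sqrt(37/4 + (17 - 81)))**2 = (176 + sqrt(37/4 - 64))**2 = (176 + sqrt(-219/4))**2 = (176 + I*sqrt(219)/2)**2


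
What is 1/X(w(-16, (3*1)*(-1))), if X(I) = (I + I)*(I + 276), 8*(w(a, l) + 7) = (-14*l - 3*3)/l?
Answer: -32/143447 ≈ -0.00022308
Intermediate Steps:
w(a, l) = -7 + (-9 - 14*l)/(8*l) (w(a, l) = -7 + ((-14*l - 3*3)/l)/8 = -7 + ((-14*l - 9)/l)/8 = -7 + ((-9 - 14*l)/l)/8 = -7 + (-9 - 14*l)/(8*l))
X(I) = 2*I*(276 + I) (X(I) = (2*I)*(276 + I) = 2*I*(276 + I))
1/X(w(-16, (3*1)*(-1))) = 1/(2*((-9 - 70*3*1*(-1))/(8*(((3*1)*(-1)))))*(276 + (-9 - 70*3*1*(-1))/(8*(((3*1)*(-1)))))) = 1/(2*((-9 - 210*(-1))/(8*((3*(-1)))))*(276 + (-9 - 210*(-1))/(8*((3*(-1)))))) = 1/(2*((1/8)*(-9 - 70*(-3))/(-3))*(276 + (1/8)*(-9 - 70*(-3))/(-3))) = 1/(2*((1/8)*(-1/3)*(-9 + 210))*(276 + (1/8)*(-1/3)*(-9 + 210))) = 1/(2*((1/8)*(-1/3)*201)*(276 + (1/8)*(-1/3)*201)) = 1/(2*(-67/8)*(276 - 67/8)) = 1/(2*(-67/8)*(2141/8)) = 1/(-143447/32) = -32/143447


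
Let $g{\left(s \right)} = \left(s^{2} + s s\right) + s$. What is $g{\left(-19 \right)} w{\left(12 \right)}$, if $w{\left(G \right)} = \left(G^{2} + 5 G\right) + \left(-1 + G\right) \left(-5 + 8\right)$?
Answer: $166611$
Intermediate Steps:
$g{\left(s \right)} = s + 2 s^{2}$ ($g{\left(s \right)} = \left(s^{2} + s^{2}\right) + s = 2 s^{2} + s = s + 2 s^{2}$)
$w{\left(G \right)} = -3 + G^{2} + 8 G$ ($w{\left(G \right)} = \left(G^{2} + 5 G\right) + \left(-1 + G\right) 3 = \left(G^{2} + 5 G\right) + \left(-3 + 3 G\right) = -3 + G^{2} + 8 G$)
$g{\left(-19 \right)} w{\left(12 \right)} = - 19 \left(1 + 2 \left(-19\right)\right) \left(-3 + 12^{2} + 8 \cdot 12\right) = - 19 \left(1 - 38\right) \left(-3 + 144 + 96\right) = \left(-19\right) \left(-37\right) 237 = 703 \cdot 237 = 166611$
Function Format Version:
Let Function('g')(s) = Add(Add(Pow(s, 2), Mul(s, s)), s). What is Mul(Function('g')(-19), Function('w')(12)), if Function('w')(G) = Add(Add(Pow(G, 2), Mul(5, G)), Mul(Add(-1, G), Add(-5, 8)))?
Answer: 166611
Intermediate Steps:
Function('g')(s) = Add(s, Mul(2, Pow(s, 2))) (Function('g')(s) = Add(Add(Pow(s, 2), Pow(s, 2)), s) = Add(Mul(2, Pow(s, 2)), s) = Add(s, Mul(2, Pow(s, 2))))
Function('w')(G) = Add(-3, Pow(G, 2), Mul(8, G)) (Function('w')(G) = Add(Add(Pow(G, 2), Mul(5, G)), Mul(Add(-1, G), 3)) = Add(Add(Pow(G, 2), Mul(5, G)), Add(-3, Mul(3, G))) = Add(-3, Pow(G, 2), Mul(8, G)))
Mul(Function('g')(-19), Function('w')(12)) = Mul(Mul(-19, Add(1, Mul(2, -19))), Add(-3, Pow(12, 2), Mul(8, 12))) = Mul(Mul(-19, Add(1, -38)), Add(-3, 144, 96)) = Mul(Mul(-19, -37), 237) = Mul(703, 237) = 166611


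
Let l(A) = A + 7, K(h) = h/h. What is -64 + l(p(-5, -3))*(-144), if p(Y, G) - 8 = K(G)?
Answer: -2368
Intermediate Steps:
K(h) = 1
p(Y, G) = 9 (p(Y, G) = 8 + 1 = 9)
l(A) = 7 + A
-64 + l(p(-5, -3))*(-144) = -64 + (7 + 9)*(-144) = -64 + 16*(-144) = -64 - 2304 = -2368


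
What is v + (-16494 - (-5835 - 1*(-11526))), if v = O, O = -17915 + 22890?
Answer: -17210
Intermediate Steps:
O = 4975
v = 4975
v + (-16494 - (-5835 - 1*(-11526))) = 4975 + (-16494 - (-5835 - 1*(-11526))) = 4975 + (-16494 - (-5835 + 11526)) = 4975 + (-16494 - 1*5691) = 4975 + (-16494 - 5691) = 4975 - 22185 = -17210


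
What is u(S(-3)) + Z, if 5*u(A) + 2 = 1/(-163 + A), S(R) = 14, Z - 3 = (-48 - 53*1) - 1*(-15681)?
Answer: 11609036/745 ≈ 15583.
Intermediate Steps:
Z = 15583 (Z = 3 + ((-48 - 53*1) - 1*(-15681)) = 3 + ((-48 - 53) + 15681) = 3 + (-101 + 15681) = 3 + 15580 = 15583)
u(A) = -⅖ + 1/(5*(-163 + A))
u(S(-3)) + Z = (327 - 2*14)/(5*(-163 + 14)) + 15583 = (⅕)*(327 - 28)/(-149) + 15583 = (⅕)*(-1/149)*299 + 15583 = -299/745 + 15583 = 11609036/745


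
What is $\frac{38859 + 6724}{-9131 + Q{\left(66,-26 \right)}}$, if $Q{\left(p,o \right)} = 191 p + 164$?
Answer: $\frac{45583}{3639} \approx 12.526$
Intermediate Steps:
$Q{\left(p,o \right)} = 164 + 191 p$
$\frac{38859 + 6724}{-9131 + Q{\left(66,-26 \right)}} = \frac{38859 + 6724}{-9131 + \left(164 + 191 \cdot 66\right)} = \frac{45583}{-9131 + \left(164 + 12606\right)} = \frac{45583}{-9131 + 12770} = \frac{45583}{3639}$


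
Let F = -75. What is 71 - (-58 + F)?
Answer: 204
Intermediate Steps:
71 - (-58 + F) = 71 - (-58 - 75) = 71 - 1*(-133) = 71 + 133 = 204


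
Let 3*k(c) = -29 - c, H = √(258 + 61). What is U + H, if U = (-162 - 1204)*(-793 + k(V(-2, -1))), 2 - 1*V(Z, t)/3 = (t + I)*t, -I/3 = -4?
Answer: 3342602/3 + √319 ≈ 1.1142e+6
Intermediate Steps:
I = 12 (I = -3*(-4) = 12)
H = √319 ≈ 17.861
V(Z, t) = 6 - 3*t*(12 + t) (V(Z, t) = 6 - 3*(t + 12)*t = 6 - 3*(12 + t)*t = 6 - 3*t*(12 + t))
k(c) = -29/3 - c/3 (k(c) = (-29 - c)/3 = -29/3 - c/3)
U = 3342602/3 (U = (-162 - 1204)*(-793 + (-29/3 - (6 - 36*(-1) - 3*(-1)²)/3)) = -1366*(-793 + (-29/3 - (6 + 36 - 3*1)/3)) = -1366*(-793 + (-29/3 - (6 + 36 - 3)/3)) = -1366*(-793 + (-29/3 - ⅓*39)) = -1366*(-793 + (-29/3 - 13)) = -1366*(-793 - 68/3) = -1366*(-2447/3) = 3342602/3 ≈ 1.1142e+6)
U + H = 3342602/3 + √319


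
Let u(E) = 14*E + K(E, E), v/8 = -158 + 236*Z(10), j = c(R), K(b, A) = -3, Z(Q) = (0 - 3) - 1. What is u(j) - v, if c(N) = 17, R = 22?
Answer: 9051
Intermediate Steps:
Z(Q) = -4 (Z(Q) = -3 - 1 = -4)
j = 17
v = -8816 (v = 8*(-158 + 236*(-4)) = 8*(-158 - 944) = 8*(-1102) = -8816)
u(E) = -3 + 14*E (u(E) = 14*E - 3 = -3 + 14*E)
u(j) - v = (-3 + 14*17) - 1*(-8816) = (-3 + 238) + 8816 = 235 + 8816 = 9051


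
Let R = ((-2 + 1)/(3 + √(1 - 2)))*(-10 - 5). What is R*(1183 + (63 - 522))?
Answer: 3258 - 1086*I ≈ 3258.0 - 1086.0*I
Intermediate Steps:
R = 3*(3 - I)/2 (R = -1/(3 + √(-1))*(-15) = -1/(3 + I)*(-15) = -(3 - I)/10*(-15) = 3*(3 - I)/2 ≈ 4.5 - 1.5*I)
R*(1183 + (63 - 522)) = (9/2 - 3*I/2)*(1183 + (63 - 522)) = (9/2 - 3*I/2)*(1183 - 459) = (9/2 - 3*I/2)*724 = 3258 - 1086*I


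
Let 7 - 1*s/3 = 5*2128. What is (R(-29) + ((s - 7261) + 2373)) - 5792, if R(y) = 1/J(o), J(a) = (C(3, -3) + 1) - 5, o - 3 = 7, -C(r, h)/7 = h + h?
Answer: -1618001/38 ≈ -42579.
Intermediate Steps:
C(r, h) = -14*h (C(r, h) = -7*(h + h) = -14*h)
o = 10 (o = 3 + 7 = 10)
J(a) = 38 (J(a) = (-14*(-3) + 1) - 5 = (42 + 1) - 5 = 43 - 5 = 38)
s = -31899 (s = 21 - 15*2128 = 21 - 3*10640 = 21 - 31920 = -31899)
R(y) = 1/38
(R(-29) + ((s - 7261) + 2373)) - 5792 = (1/38 + ((-31899 - 7261) + 2373)) - 5792 = (1/38 + (-39160 + 2373)) - 5792 = (1/38 - 36787) - 5792 = -1397905/38 - 5792 = -1618001/38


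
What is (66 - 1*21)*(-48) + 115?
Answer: -2045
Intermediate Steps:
(66 - 1*21)*(-48) + 115 = (66 - 21)*(-48) + 115 = 45*(-48) + 115 = -2160 + 115 = -2045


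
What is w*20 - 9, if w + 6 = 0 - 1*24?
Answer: -609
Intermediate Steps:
w = -30 (w = -6 + (0 - 1*24) = -6 + (0 - 24) = -6 - 24 = -30)
w*20 - 9 = -30*20 - 9 = -600 - 9 = -609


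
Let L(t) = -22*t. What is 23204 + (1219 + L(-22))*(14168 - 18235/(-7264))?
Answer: 175466155517/7264 ≈ 2.4156e+7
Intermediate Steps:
23204 + (1219 + L(-22))*(14168 - 18235/(-7264)) = 23204 + (1219 - 22*(-22))*(14168 - 18235/(-7264)) = 23204 + (1219 + 484)*(14168 - 18235*(-1/7264)) = 23204 + 1703*(14168 + 18235/7264) = 23204 + 1703*(102934587/7264) = 23204 + 175297601661/7264 = 175466155517/7264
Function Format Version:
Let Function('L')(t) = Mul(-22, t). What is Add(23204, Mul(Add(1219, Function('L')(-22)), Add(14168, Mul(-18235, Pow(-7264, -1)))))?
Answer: Rational(175466155517, 7264) ≈ 2.4156e+7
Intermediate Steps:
Add(23204, Mul(Add(1219, Function('L')(-22)), Add(14168, Mul(-18235, Pow(-7264, -1))))) = Add(23204, Mul(Add(1219, Mul(-22, -22)), Add(14168, Mul(-18235, Pow(-7264, -1))))) = Add(23204, Mul(Add(1219, 484), Add(14168, Mul(-18235, Rational(-1, 7264))))) = Add(23204, Mul(1703, Add(14168, Rational(18235, 7264)))) = Add(23204, Mul(1703, Rational(102934587, 7264))) = Add(23204, Rational(175297601661, 7264)) = Rational(175466155517, 7264)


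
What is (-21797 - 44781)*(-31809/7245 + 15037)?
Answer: -105088313072/105 ≈ -1.0008e+9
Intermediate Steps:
(-21797 - 44781)*(-31809/7245 + 15037) = -66578*(-31809*1/7245 + 15037) = -66578*(-461/105 + 15037) = -66578*1578424/105 = -105088313072/105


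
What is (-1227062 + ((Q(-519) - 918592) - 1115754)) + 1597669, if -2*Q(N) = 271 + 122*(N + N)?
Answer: -3201113/2 ≈ -1.6006e+6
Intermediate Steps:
Q(N) = -271/2 - 122*N (Q(N) = -(271 + 122*(N + N))/2 = -(271 + 122*(2*N))/2 = -(271 + 244*N)/2 = -271/2 - 122*N)
(-1227062 + ((Q(-519) - 918592) - 1115754)) + 1597669 = (-1227062 + (((-271/2 - 122*(-519)) - 918592) - 1115754)) + 1597669 = (-1227062 + (((-271/2 + 63318) - 918592) - 1115754)) + 1597669 = (-1227062 + ((126365/2 - 918592) - 1115754)) + 1597669 = (-1227062 + (-1710819/2 - 1115754)) + 1597669 = (-1227062 - 3942327/2) + 1597669 = -6396451/2 + 1597669 = -3201113/2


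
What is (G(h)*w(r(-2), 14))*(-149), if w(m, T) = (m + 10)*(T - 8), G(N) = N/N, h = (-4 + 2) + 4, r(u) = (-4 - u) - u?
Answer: -8940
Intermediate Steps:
r(u) = -4 - 2*u
h = 2 (h = -2 + 4 = 2)
G(N) = 1
w(m, T) = (-8 + T)*(10 + m) (w(m, T) = (10 + m)*(-8 + T) = (-8 + T)*(10 + m))
(G(h)*w(r(-2), 14))*(-149) = (1*(-80 - 8*(-4 - 2*(-2)) + 10*14 + 14*(-4 - 2*(-2))))*(-149) = (1*(-80 - 8*(-4 + 4) + 140 + 14*(-4 + 4)))*(-149) = (1*(-80 - 8*0 + 140 + 14*0))*(-149) = (1*(-80 + 0 + 140 + 0))*(-149) = (1*60)*(-149) = 60*(-149) = -8940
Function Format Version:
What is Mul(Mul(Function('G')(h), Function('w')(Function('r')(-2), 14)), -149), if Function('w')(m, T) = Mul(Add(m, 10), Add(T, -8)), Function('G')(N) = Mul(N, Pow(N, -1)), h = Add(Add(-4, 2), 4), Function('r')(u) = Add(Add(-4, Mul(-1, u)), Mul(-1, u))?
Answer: -8940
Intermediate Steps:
Function('r')(u) = Add(-4, Mul(-2, u))
h = 2 (h = Add(-2, 4) = 2)
Function('G')(N) = 1
Function('w')(m, T) = Mul(Add(-8, T), Add(10, m)) (Function('w')(m, T) = Mul(Add(10, m), Add(-8, T)) = Mul(Add(-8, T), Add(10, m)))
Mul(Mul(Function('G')(h), Function('w')(Function('r')(-2), 14)), -149) = Mul(Mul(1, Add(-80, Mul(-8, Add(-4, Mul(-2, -2))), Mul(10, 14), Mul(14, Add(-4, Mul(-2, -2))))), -149) = Mul(Mul(1, Add(-80, Mul(-8, Add(-4, 4)), 140, Mul(14, Add(-4, 4)))), -149) = Mul(Mul(1, Add(-80, Mul(-8, 0), 140, Mul(14, 0))), -149) = Mul(Mul(1, Add(-80, 0, 140, 0)), -149) = Mul(Mul(1, 60), -149) = Mul(60, -149) = -8940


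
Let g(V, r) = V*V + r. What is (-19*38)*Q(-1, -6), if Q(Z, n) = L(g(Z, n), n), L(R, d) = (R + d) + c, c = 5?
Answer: 4332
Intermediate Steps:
g(V, r) = r + V² (g(V, r) = V² + r = r + V²)
L(R, d) = 5 + R + d (L(R, d) = (R + d) + 5 = 5 + R + d)
Q(Z, n) = 5 + Z² + 2*n (Q(Z, n) = 5 + (n + Z²) + n = 5 + Z² + 2*n)
(-19*38)*Q(-1, -6) = (-19*38)*(5 + (-1)² + 2*(-6)) = -722*(5 + 1 - 12) = -722*(-6) = 4332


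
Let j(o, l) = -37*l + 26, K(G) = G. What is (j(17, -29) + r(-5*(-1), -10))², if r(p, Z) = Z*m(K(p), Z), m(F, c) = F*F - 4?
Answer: 790321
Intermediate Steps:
m(F, c) = -4 + F² (m(F, c) = F² - 4 = -4 + F²)
j(o, l) = 26 - 37*l
r(p, Z) = Z*(-4 + p²)
(j(17, -29) + r(-5*(-1), -10))² = ((26 - 37*(-29)) - 10*(-4 + (-5*(-1))²))² = ((26 + 1073) - 10*(-4 + 5²))² = (1099 - 10*(-4 + 25))² = (1099 - 10*21)² = (1099 - 210)² = 889² = 790321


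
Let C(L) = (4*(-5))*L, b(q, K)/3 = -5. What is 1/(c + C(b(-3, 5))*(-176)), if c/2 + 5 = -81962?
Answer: -1/216734 ≈ -4.6139e-6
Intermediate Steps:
b(q, K) = -15 (b(q, K) = 3*(-5) = -15)
C(L) = -20*L
c = -163934 (c = -10 + 2*(-81962) = -10 - 163924 = -163934)
1/(c + C(b(-3, 5))*(-176)) = 1/(-163934 - 20*(-15)*(-176)) = 1/(-163934 + 300*(-176)) = 1/(-163934 - 52800) = 1/(-216734) = -1/216734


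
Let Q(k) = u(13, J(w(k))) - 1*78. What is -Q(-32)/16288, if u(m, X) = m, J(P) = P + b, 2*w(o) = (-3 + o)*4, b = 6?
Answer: 65/16288 ≈ 0.0039907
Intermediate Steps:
w(o) = -6 + 2*o (w(o) = ((-3 + o)*4)/2 = (-12 + 4*o)/2 = -6 + 2*o)
J(P) = 6 + P (J(P) = P + 6 = 6 + P)
Q(k) = -65 (Q(k) = 13 - 1*78 = 13 - 78 = -65)
-Q(-32)/16288 = -(-65)/16288 = -1*(-65/16288) = 65/16288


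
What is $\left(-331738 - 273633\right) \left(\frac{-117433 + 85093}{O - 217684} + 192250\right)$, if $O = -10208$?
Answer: $- \frac{315746158364585}{2713} \approx -1.1638 \cdot 10^{11}$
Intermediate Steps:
$\left(-331738 - 273633\right) \left(\frac{-117433 + 85093}{O - 217684} + 192250\right) = \left(-331738 - 273633\right) \left(\frac{-117433 + 85093}{-10208 - 217684} + 192250\right) = - 605371 \left(- \frac{32340}{-227892} + 192250\right) = - 605371 \left(\left(-32340\right) \left(- \frac{1}{227892}\right) + 192250\right) = - 605371 \left(\frac{385}{2713} + 192250\right) = \left(-605371\right) \frac{521574635}{2713} = - \frac{315746158364585}{2713}$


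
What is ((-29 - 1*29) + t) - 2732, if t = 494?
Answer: -2296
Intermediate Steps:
((-29 - 1*29) + t) - 2732 = ((-29 - 1*29) + 494) - 2732 = ((-29 - 29) + 494) - 2732 = (-58 + 494) - 2732 = 436 - 2732 = -2296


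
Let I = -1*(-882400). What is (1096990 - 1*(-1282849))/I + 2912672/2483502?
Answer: 605748334927/156531583200 ≈ 3.8698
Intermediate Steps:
I = 882400
(1096990 - 1*(-1282849))/I + 2912672/2483502 = (1096990 - 1*(-1282849))/882400 + 2912672/2483502 = (1096990 + 1282849)*(1/882400) + 2912672*(1/2483502) = 2379839*(1/882400) + 208048/177393 = 2379839/882400 + 208048/177393 = 605748334927/156531583200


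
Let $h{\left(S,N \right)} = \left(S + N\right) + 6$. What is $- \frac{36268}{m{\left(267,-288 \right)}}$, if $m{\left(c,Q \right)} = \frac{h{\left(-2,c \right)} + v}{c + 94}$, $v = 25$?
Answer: $- \frac{3273187}{74} \approx -44232.0$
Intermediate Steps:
$h{\left(S,N \right)} = 6 + N + S$ ($h{\left(S,N \right)} = \left(N + S\right) + 6 = 6 + N + S$)
$m{\left(c,Q \right)} = \frac{29 + c}{94 + c}$ ($m{\left(c,Q \right)} = \frac{\left(6 + c - 2\right) + 25}{c + 94} = \frac{\left(4 + c\right) + 25}{94 + c} = \frac{29 + c}{94 + c}$)
$- \frac{36268}{m{\left(267,-288 \right)}} = - \frac{36268}{\frac{1}{94 + 267} \left(29 + 267\right)} = - \frac{36268}{\frac{1}{361} \cdot 296} = - \frac{36268}{\frac{296}{361}} = \left(-36268\right) \frac{361}{296} = - \frac{3273187}{74}$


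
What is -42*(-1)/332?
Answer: 21/166 ≈ 0.12651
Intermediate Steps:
-42*(-1)/332 = 42*(1/332) = 21/166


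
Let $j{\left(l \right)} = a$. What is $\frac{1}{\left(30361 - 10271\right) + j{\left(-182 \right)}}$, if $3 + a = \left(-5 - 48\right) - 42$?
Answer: $\frac{1}{19992} \approx 5.002 \cdot 10^{-5}$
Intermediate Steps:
$a = -98$ ($a = -3 - 95 = -98$)
$j{\left(l \right)} = -98$
$\frac{1}{\left(30361 - 10271\right) + j{\left(-182 \right)}} = \frac{1}{\left(30361 - 10271\right) - 98} = \frac{1}{20090 - 98} = \frac{1}{19992}$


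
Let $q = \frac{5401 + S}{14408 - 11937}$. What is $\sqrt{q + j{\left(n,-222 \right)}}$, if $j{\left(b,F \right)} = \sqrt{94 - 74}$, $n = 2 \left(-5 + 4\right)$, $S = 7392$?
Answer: $\frac{\sqrt{31611503 + 12211682 \sqrt{5}}}{2471} \approx 3.1063$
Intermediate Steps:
$n = -2$ ($n = 2 \left(-1\right) = -2$)
$q = \frac{12793}{2471}$ ($q = \frac{5401 + 7392}{14408 - 11937} = \frac{12793}{2471} \approx 5.1773$)
$j{\left(b,F \right)} = 2 \sqrt{5}$ ($j{\left(b,F \right)} = \sqrt{20} = 2 \sqrt{5}$)
$\sqrt{q + j{\left(n,-222 \right)}} = \sqrt{\frac{12793}{2471} + 2 \sqrt{5}}$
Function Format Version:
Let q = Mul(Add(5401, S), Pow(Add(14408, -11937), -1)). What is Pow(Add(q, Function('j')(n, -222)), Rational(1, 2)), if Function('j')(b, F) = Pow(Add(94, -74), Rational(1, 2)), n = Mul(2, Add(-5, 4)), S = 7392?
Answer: Mul(Rational(1, 2471), Pow(Add(31611503, Mul(12211682, Pow(5, Rational(1, 2)))), Rational(1, 2))) ≈ 3.1063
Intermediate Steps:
n = -2 (n = Mul(2, -1) = -2)
q = Rational(12793, 2471) (q = Mul(Add(5401, 7392), Pow(Add(14408, -11937), -1)) = Mul(12793, Pow(2471, -1)) = Mul(12793, Rational(1, 2471)) = Rational(12793, 2471) ≈ 5.1773)
Function('j')(b, F) = Mul(2, Pow(5, Rational(1, 2))) (Function('j')(b, F) = Pow(20, Rational(1, 2)) = Mul(2, Pow(5, Rational(1, 2))))
Pow(Add(q, Function('j')(n, -222)), Rational(1, 2)) = Pow(Add(Rational(12793, 2471), Mul(2, Pow(5, Rational(1, 2)))), Rational(1, 2))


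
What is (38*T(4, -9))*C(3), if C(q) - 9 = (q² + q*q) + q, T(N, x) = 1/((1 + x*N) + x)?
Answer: -285/11 ≈ -25.909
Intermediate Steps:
T(N, x) = 1/(1 + x + N*x) (T(N, x) = 1/((1 + N*x) + x) = 1/(1 + x + N*x))
C(q) = 9 + q + 2*q² (C(q) = 9 + ((q² + q*q) + q) = 9 + ((q² + q²) + q) = 9 + (2*q² + q) = 9 + (q + 2*q²) = 9 + q + 2*q²)
(38*T(4, -9))*C(3) = (38/(1 - 9 + 4*(-9)))*(9 + 3 + 2*3²) = (38/(1 - 9 - 36))*(9 + 3 + 2*9) = (38/(-44))*(9 + 3 + 18) = (38*(-1/44))*30 = -19/22*30 = -285/11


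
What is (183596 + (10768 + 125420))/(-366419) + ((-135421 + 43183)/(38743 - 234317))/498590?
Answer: -15591250392730859/17864985645698270 ≈ -0.87273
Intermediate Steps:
(183596 + (10768 + 125420))/(-366419) + ((-135421 + 43183)/(38743 - 234317))/498590 = (183596 + 136188)*(-1/366419) - 92238/(-195574)*(1/498590) = 319784*(-1/366419) - 92238*(-1/195574)*(1/498590) = -319784/366419 + (46119/97787)*(1/498590) = -319784/366419 + 46119/48755620330 = -15591250392730859/17864985645698270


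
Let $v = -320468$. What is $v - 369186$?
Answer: $-689654$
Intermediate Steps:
$v - 369186 = -320468 - 369186 = -689654$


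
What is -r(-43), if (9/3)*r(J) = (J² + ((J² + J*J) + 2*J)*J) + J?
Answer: 51170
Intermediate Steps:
r(J) = J/3 + J²/3 + J*(2*J + 2*J²)/3 (r(J) = ((J² + ((J² + J*J) + 2*J)*J) + J)/3 = ((J² + ((J² + J²) + 2*J)*J) + J)/3 = ((J² + (2*J² + 2*J)*J) + J)/3 = ((J² + (2*J + 2*J²)*J) + J)/3 = ((J² + J*(2*J + 2*J²)) + J)/3 = (J + J² + J*(2*J + 2*J²))/3 = J/3 + J²/3 + J*(2*J + 2*J²)/3)
-r(-43) = -(-43)*(1 + 2*(-43)² + 3*(-43))/3 = -(-43)*(1 + 2*1849 - 129)/3 = -(-43)*(1 + 3698 - 129)/3 = -(-43)*3570/3 = -1*(-51170) = 51170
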